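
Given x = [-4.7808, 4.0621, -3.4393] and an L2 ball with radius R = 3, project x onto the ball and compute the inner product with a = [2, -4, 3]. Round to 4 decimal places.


Step 1: Compute ||x|| (intermediates to 6 decimals).
||x|| = sqrt((-4.7808)^2 + 4.0621^2 + (-3.4393)^2) = 7.154404
Step 2: Project.
Since ||x|| > R, scale = R/||x|| = 3/7.154404 = 0.419322, proj(x) = scale * x
proj(x) = [-2.004695, 1.703328, -1.442174]
Step 3: Dot product.
a^T * proj(x) = 2*(-2.004695) - 4*1.703328 + 3*(-1.442174) = -15.1492


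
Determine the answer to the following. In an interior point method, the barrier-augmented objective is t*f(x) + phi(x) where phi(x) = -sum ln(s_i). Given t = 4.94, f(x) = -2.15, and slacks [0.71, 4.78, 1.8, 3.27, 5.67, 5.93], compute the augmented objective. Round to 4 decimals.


Step 1: Compute log-barrier.
ln values: [-0.3425, 1.5644, 0.5878, 1.1848, 1.7352, 1.78]
phi = -(-0.3425 + 1.5644 + 0.5878 + 1.1848 + 1.7352 + 1.78) = -6.5097
Step 2: Compute augmented objective.
t*f(x) = 4.94*-2.15 = -10.621
Total = -10.621 - 6.5097 = -17.1307


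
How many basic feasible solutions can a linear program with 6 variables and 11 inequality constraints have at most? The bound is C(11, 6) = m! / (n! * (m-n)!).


Each vertex corresponds to some choice of n active constraints out of m, so the number of vertices is at most C(m, n) = m! / (n!(m-n)!).
m = 11, n = 6
Numerator: 11 * 10 * 9 * 8 * 7 * 6
Denominator: 6! = 720
C(11, 6) = 462


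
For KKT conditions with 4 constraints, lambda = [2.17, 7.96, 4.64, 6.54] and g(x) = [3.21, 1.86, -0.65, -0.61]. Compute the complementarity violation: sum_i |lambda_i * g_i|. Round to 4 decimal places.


KKT complementary slackness check:
lambda_1 * g_1 = 2.17 * 3.21 = 6.9657
lambda_2 * g_2 = 7.96 * 1.86 = 14.8056
lambda_3 * g_3 = 4.64 * -0.65 = -3.016
lambda_4 * g_4 = 6.54 * -0.61 = -3.9894
Total violation = 6.9657 + 14.8056 + 3.016 + 3.9894 = 28.7767


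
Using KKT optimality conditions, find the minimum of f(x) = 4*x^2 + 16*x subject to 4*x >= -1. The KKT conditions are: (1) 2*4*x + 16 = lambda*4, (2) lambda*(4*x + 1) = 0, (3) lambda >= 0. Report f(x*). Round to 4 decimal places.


Step 1: Try lambda = 0 (constraint inactive).
x_unc = -16/(2*4) = -2.0
Check: 4*-2.0 = -8.0 < -1 -- violated!
Step 2: Constraint must be active: 4*x = -1
x* = -1/4 = -0.25
lambda = (2*4*(-0.25) + 16)/4 = 3.5
Step 3: Compute optimal value.
f(x*) = 4*(-0.25)^2 + 16*(-0.25) = -3.75


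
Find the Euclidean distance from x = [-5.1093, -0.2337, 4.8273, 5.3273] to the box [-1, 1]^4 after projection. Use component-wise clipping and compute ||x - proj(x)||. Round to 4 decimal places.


Project each component onto [-1, 1].
clip(-5.1093) = -1.0, clip(-0.2337) = -0.2337, clip(4.8273) = 1.0, clip(5.3273) = 1.0
Projection = [-1.0, -0.2337, 1.0, 1.0]
Squared diffs: [16.8863, 0.0, 14.6482, 18.7255]
Distance = sqrt(50.26) = 7.0894


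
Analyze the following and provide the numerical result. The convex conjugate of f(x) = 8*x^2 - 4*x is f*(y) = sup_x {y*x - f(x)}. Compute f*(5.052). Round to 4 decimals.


f*(y) = sup_x {y*x - a*x^2 - b*x} = sup_x {(y-b)*x - a*x^2}
FOC: (y - b) - 2a*x = 0 => x* = (y - b)/(2a)
x* = (5.052 + 4)/(2*8) = 0.5658
f*(5.052) = (y-b)^2/(4a) = (5.052 + 4)^2/(4*8)
= 81.9387/32 = 2.5606


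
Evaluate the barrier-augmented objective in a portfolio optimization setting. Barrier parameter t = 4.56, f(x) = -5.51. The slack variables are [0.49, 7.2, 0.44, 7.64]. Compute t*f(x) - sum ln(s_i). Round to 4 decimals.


Step 1: Compute log-barrier.
ln values: [-0.7133, 1.9741, -0.821, 2.0334]
phi = -(-0.7133 + 1.9741 - 0.821 + 2.0334) = -2.4731
Step 2: Compute augmented objective.
t*f(x) = 4.56*-5.51 = -25.1256
Total = -25.1256 - 2.4731 = -27.5987


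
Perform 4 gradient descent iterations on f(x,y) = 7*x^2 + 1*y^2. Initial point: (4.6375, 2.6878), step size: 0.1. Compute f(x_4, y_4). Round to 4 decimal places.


Gradient descent on f(x,y) = 7*x^2 + 1*y^2.
Starting point: (4.6375, 2.6878), alpha = 0.1
Step 1: grad_x = 2*7*4.6375 = 64.925, grad_y = 2*1*2.6878 = 5.3756
  x_1 = 4.6375 - 0.1*64.925 = -1.855
  y_1 = 2.6878 - 0.1*5.3756 = 2.1502
Step 2: grad_x = 2*7*-1.855 = -25.97, grad_y = 2*1*2.1502 = 4.3005
  x_2 = -1.855 - 0.1*-25.97 = 0.742
  y_2 = 2.1502 - 0.1*4.3005 = 1.7202
Step 3: grad_x = 2*7*0.742 = 10.388, grad_y = 2*1*1.7202 = 3.4404
  x_3 = 0.742 - 0.1*10.388 = -0.2968
  y_3 = 1.7202 - 0.1*3.4404 = 1.3762
Step 4: grad_x = 2*7*-0.2968 = -4.1552, grad_y = 2*1*1.3762 = 2.7523
  x_4 = -0.2968 - 0.1*-4.1552 = 0.1187
  y_4 = 1.3762 - 0.1*2.7523 = 1.1009
f(0.1187, 1.1009) = 7*0.1187^2 + 1*1.1009^2 = 1.3107


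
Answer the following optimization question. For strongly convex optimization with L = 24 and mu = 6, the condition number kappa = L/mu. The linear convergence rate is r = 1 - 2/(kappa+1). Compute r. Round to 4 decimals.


Step 1: Compute the condition number.
kappa = L/mu = 24/6 = 4.0
Step 2: Compute the convergence rate.
r = 1 - 2/(kappa + 1) = 1 - 2*mu/(L + mu) = (L - mu)/(L + mu) = 18/30 = 0.6


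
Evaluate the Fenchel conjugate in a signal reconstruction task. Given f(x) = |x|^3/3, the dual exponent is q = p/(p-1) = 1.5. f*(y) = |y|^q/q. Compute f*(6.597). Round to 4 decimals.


The conjugate exponent q satisfies 1/p + 1/q = 1.
p = 3, so q = 3/(3 - 1) = 1.5
|y|^q = 6.597^1.5 = 16.9441
f*(6.597) = 16.9441 / 1.5 = 11.2961


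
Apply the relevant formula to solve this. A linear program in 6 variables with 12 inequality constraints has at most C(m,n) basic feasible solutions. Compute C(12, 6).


Each vertex corresponds to some choice of n active constraints out of m, so the number of vertices is at most C(m, n) = m! / (n!(m-n)!).
m = 12, n = 6
Numerator: 12 * 11 * 10 * 9 * 8 * 7
Denominator: 6! = 720
C(12, 6) = 924


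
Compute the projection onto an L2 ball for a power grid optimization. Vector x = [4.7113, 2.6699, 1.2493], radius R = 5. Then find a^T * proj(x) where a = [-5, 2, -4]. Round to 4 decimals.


Step 1: Compute ||x|| (intermediates to 6 decimals).
||x|| = sqrt(4.7113^2 + 2.6699^2 + 1.2493^2) = 5.557469
Step 2: Project.
Since ||x|| > R, scale = R/||x|| = 5/5.557469 = 0.89969, proj(x) = scale * x
proj(x) = [4.238709, 2.402082, 1.123983]
Step 3: Dot product.
a^T * proj(x) = -5*4.238709 + 2*2.402082 - 4*1.123983 = -20.8853


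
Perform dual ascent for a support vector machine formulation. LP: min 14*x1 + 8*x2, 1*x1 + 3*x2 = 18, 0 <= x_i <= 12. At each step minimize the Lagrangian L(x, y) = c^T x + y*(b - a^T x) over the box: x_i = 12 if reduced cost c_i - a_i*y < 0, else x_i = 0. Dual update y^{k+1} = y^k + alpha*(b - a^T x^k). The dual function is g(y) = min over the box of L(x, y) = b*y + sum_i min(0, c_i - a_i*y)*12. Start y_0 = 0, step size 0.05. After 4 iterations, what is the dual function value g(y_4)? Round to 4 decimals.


Dual ascent for LP: min 14*x1 + 8*x2, 1*x1 + 3*x2 = 18, 0 <= x_i <= 12
Step 1: y^k = 0.0, reduced costs: (14.0, 8.0)
  x^k = (0.0, 0.0), subgradient = b - a^T x = 18.0
  y^{k+1} = 0.0 + 0.05*18.0 = 0.9
Step 2: y^k = 0.9, reduced costs: (13.1, 5.3)
  x^k = (0.0, 0.0), subgradient = b - a^T x = 18.0
  y^{k+1} = 0.9 + 0.05*18.0 = 1.8
Step 3: y^k = 1.8, reduced costs: (12.2, 2.6)
  x^k = (0.0, 0.0), subgradient = b - a^T x = 18.0
  y^{k+1} = 1.8 + 0.05*18.0 = 2.7
Step 4: y^k = 2.7, reduced costs: (11.3, -0.1)
  x^k = (0.0, 12.0), subgradient = b - a^T x = -18.0
  y^{k+1} = 2.7 + 0.05*-18.0 = 1.8
Dual objective at y_4 = 1.8: reduced costs (12.2, 2.6), box minimizer x = (0.0, 0.0)
g(y_4) = b*y + (c1 - a1*y)*x1 + (c2 - a2*y)*x2 = 18*1.8 + 12.2*0.0 + 2.6*0.0 = 32.4 + 0.0 + 0.0 = 32.4


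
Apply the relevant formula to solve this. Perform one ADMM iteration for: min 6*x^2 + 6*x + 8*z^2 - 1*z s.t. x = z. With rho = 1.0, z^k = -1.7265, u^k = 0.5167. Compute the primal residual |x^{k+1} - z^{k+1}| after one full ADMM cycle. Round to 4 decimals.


ADMM iteration with rho = 1.0, z^k = -1.7265, u^k = 0.5167
Step 1: x-update.
Minimize 6*x^2 + 6*x + (1.0/2)*(x + 1.7265 + 0.5167)^2
FOC: (2*6 + 1.0)*x = -6 + 1.0*(-1.7265 - 0.5167)
x^{k+1} = -0.6341
Step 2: z-update.
Minimize 8*z^2 - 1*z + (1.0/2)*(-0.6341 - z + 0.5167)^2
FOC: (2*8 + 1.0)*z = 1 + 1.0*(-0.6341 + 0.5167)
z^{k+1} = 0.0519
Step 3: u-update.
u^{k+1} = 0.5167 - 0.6341 - 0.0519 = -0.1693
Step 4: Primal residual = |-0.6341 - 0.0519| = 0.686


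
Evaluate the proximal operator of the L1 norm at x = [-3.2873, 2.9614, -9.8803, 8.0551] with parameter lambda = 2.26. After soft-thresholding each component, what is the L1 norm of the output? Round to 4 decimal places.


Soft-thresholding with lambda = 2.26:
prox(-3.2873) = sign(-3.2873)*max(|-3.2873| - 2.26, 0) = -1.0273
prox(2.9614) = sign(2.9614)*max(|2.9614| - 2.26, 0) = 0.7014
prox(-9.8803) = sign(-9.8803)*max(|-9.8803| - 2.26, 0) = -7.6203
prox(8.0551) = sign(8.0551)*max(|8.0551| - 2.26, 0) = 5.7951
prox(x) = [-1.0273, 0.7014, -7.6203, 5.7951]
||prox(x)||_1 = 1.0273 + 0.7014 + 7.6203 + 5.7951 = 15.1441


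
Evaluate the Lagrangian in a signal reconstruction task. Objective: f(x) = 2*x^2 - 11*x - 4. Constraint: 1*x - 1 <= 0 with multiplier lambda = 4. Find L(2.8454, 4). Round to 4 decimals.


Step 1: Evaluate f(x).
f(2.8454) = 2*2.8454^2 - 11*2.8454 - 4 = -19.1068
Step 2: Evaluate g(x).
g(2.8454) = 1*2.8454 - 1 = 1.8454
Step 3: Compute Lagrangian.
L = -19.1068 + 4*1.8454 = -11.7252


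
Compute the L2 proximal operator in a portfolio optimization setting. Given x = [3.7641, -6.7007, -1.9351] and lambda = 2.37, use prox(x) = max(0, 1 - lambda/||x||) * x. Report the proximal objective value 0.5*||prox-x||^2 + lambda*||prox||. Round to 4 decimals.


Step 1: Compute ||x||.
||x|| = 7.9254
Step 2: Compute scaling factor.
scale = max(0, 1 - 2.37/7.9254) = 0.701
Step 3: prox(x) = [2.6385, -4.6969, -1.3564]
||prox(x)|| = 5.5554
Step 4: Proximal objective.
0.5*||prox-x||^2 = 2.8085
lambda*||prox|| = 13.1663
Total = 15.9748


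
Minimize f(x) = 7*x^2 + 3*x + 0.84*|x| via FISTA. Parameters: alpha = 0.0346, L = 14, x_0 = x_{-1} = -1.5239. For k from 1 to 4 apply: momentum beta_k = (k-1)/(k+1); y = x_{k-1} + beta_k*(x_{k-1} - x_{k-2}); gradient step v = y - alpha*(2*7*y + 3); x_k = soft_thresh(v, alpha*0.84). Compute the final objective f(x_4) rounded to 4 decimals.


FISTA on f(x) = 7*x^2 + 3*x + 0.84*|x|
L = 14, alpha = 0.0346
Iteration 1: beta = 0.0, y = -1.5239 + 0.0*(-1.5239 + 1.5239) = -1.5239
  grad(y) = -18.3346, v = y - alpha*grad = -0.8895
  prox(v) = soft_thresh(-0.8895, 0.0291) = -0.8605
Iteration 2: beta = 0.3333, y = -0.8605 + 0.3333*(-0.8605 + 1.5239) = -0.6393
  grad(y) = -5.9504, v = y - alpha*grad = -0.4334
  prox(v) = soft_thresh(-0.4334, 0.0291) = -0.4044
Iteration 3: beta = 0.5, y = -0.4044 + 0.5*(-0.4044 + 0.8605) = -0.1763
  grad(y) = 0.5315, v = y - alpha*grad = -0.1947
  prox(v) = soft_thresh(-0.1947, 0.0291) = -0.1656
Iteration 4: beta = 0.6, y = -0.1656 + 0.6*(-0.1656 + 0.4044) = -0.0224
  grad(y) = 2.6862, v = y - alpha*grad = -0.1154
  prox(v) = soft_thresh(-0.1154, 0.0291) = -0.0863
f(x_4) = 7*(-0.0863)^2 + 3*(-0.0863) + 0.84*|-0.0863| = -0.1343


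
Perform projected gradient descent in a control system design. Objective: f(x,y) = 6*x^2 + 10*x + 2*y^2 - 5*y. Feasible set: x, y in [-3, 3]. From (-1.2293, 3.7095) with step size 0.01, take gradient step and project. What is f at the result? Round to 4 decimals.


Step 1: Compute gradient at (-1.2293, 3.7095).
grad_x = 2*6*-1.2293 + 10 = -4.7516
grad_y = 2*2*3.7095 - 5 = 9.838
Step 2: Gradient step.
x_raw = -1.2293 - 0.01*-4.7516 = -1.1818
y_raw = 3.7095 - 0.01*9.838 = 3.6111
Step 3: Project onto [-3, 3].
x_proj = clip(-1.1818) = -1.1818
y_proj = clip(3.6111) = 3.0
Step 4: Evaluate f.
f(-1.1818, 3.0) = -0.4382


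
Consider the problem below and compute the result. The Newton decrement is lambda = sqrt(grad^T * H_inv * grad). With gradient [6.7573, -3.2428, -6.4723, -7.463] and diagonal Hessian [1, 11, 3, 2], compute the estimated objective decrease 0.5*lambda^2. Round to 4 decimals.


Step 1: H is diagonal, so H^(-1) * g = [6.7573, -0.2948, -2.1574, -3.7315].
Step 2: g^T H^(-1) g = sum_i g_i^2 / H_ii
  = (6.7573)^2/1 + (-3.2428)^2/11 + (-6.4723)^2/3 + (-7.463)^2/2
  = 45.6611 + 0.956 + 13.9636 + 27.8482 = 88.4288
Step 3: Objective decrease = 0.5 * g^T H^(-1) g = 44.2144


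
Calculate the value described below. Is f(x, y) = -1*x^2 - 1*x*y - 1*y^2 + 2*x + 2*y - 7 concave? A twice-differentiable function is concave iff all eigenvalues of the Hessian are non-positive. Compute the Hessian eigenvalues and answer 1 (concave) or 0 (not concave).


The Hessian of f(x,y) = -1*x^2 - 1*x*y - 1*y^2 + 2*x + 2*y - 7 is:
H = [[-2, -1], [-1, -2]]
Trace = -2 - 2 = -4
Determinant = -2*-2 - (-1)^2 = 3
Discriminant = (-4)^2 - 4*3 = 4.0
Eigenvalues: lambda_1 = -3.0, lambda_2 = -1.0
The function is concave.

1


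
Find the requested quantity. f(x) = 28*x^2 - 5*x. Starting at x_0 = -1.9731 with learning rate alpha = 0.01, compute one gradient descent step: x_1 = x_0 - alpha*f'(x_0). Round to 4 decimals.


We compute the gradient at x_0 and apply the update.
f'(x) = 56*x - 5
f'(-1.9731) = 56*-1.9731 - 5 = -115.4936
x_1 = -1.9731 - 0.01*-115.4936 = -0.8182


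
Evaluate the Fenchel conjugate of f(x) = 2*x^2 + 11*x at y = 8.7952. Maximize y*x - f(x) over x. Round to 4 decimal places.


f*(y) = sup_x {y*x - a*x^2 - b*x} = sup_x {(y-b)*x - a*x^2}
FOC: (y - b) - 2a*x = 0 => x* = (y - b)/(2a)
x* = (8.7952 - 11)/(2*2) = -0.5512
f*(8.7952) = (y-b)^2/(4a) = (8.7952 - 11)^2/(4*2)
= 4.8611/8 = 0.6076


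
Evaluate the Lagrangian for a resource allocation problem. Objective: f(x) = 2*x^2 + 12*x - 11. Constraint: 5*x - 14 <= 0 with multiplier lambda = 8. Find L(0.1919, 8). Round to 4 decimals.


Step 1: Evaluate f(x).
f(0.1919) = 2*0.1919^2 + 12*0.1919 - 11 = -8.6235
Step 2: Evaluate g(x).
g(0.1919) = 5*0.1919 - 14 = -13.0405
Step 3: Compute Lagrangian.
L = -8.6235 + 8*-13.0405 = -112.9475


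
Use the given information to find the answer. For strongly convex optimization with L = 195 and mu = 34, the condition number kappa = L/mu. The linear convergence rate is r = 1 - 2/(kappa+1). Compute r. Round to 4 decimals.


Step 1: Compute the condition number.
kappa = L/mu = 195/34 = 5.7353
Step 2: Compute the convergence rate.
r = 1 - 2/(kappa + 1) = 1 - 2*mu/(L + mu) = (L - mu)/(L + mu) = 161/229 = 0.7031


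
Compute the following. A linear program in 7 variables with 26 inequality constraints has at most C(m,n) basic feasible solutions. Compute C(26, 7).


Each vertex corresponds to some choice of n active constraints out of m, so the number of vertices is at most C(m, n) = m! / (n!(m-n)!).
m = 26, n = 7
Numerator: 26 * 25 * 24 * 23 * 22 * 21 * 20
Denominator: 7! = 5040
C(26, 7) = 657800


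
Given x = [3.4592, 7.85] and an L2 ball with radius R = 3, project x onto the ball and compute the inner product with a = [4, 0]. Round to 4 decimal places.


Step 1: Compute ||x|| (intermediates to 6 decimals).
||x|| = sqrt(3.4592^2 + 7.85^2) = 8.578378
Step 2: Project.
Since ||x|| > R, scale = R/||x|| = 3/8.578378 = 0.349716, proj(x) = scale * x
proj(x) = [1.209738, 2.745271]
Step 3: Dot product.
a^T * proj(x) = 4*1.209738 + 0*2.745271 = 4.839


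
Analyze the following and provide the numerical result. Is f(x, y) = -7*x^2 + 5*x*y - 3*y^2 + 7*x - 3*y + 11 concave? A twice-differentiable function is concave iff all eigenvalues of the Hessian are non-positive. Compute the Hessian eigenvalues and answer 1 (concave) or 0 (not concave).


The Hessian of f(x,y) = -7*x^2 + 5*x*y - 3*y^2 + 7*x - 3*y + 11 is:
H = [[-14, 5], [5, -6]]
Trace = -14 - 6 = -20
Determinant = -14*-6 - (5)^2 = 59
Discriminant = (-20)^2 - 4*59 = 164.0
Eigenvalues: lambda_1 = -16.4031, lambda_2 = -3.5969
The function is concave.

1


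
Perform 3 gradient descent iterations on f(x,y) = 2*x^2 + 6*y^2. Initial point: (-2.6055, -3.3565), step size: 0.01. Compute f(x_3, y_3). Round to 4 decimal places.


Gradient descent on f(x,y) = 2*x^2 + 6*y^2.
Starting point: (-2.6055, -3.3565), alpha = 0.01
Step 1: grad_x = 2*2*-2.6055 = -10.422, grad_y = 2*6*-3.3565 = -40.278
  x_1 = -2.6055 - 0.01*-10.422 = -2.5013
  y_1 = -3.3565 - 0.01*-40.278 = -2.9537
Step 2: grad_x = 2*2*-2.5013 = -10.0051, grad_y = 2*6*-2.9537 = -35.4446
  x_2 = -2.5013 - 0.01*-10.0051 = -2.4012
  y_2 = -2.9537 - 0.01*-35.4446 = -2.5993
Step 3: grad_x = 2*2*-2.4012 = -9.6049, grad_y = 2*6*-2.5993 = -31.1913
  x_3 = -2.4012 - 0.01*-9.6049 = -2.3052
  y_3 = -2.5993 - 0.01*-31.1913 = -2.2874
f(-2.3052, -2.2874) = 2*(-2.3052)^2 + 6*(-2.2874)^2 = 42.0198


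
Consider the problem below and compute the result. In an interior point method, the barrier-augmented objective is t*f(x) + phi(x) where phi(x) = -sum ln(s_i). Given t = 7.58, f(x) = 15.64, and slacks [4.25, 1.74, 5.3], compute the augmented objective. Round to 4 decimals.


Step 1: Compute log-barrier.
ln values: [1.4469, 0.5539, 1.6677]
phi = -(1.4469 + 0.5539 + 1.6677) = -3.6685
Step 2: Compute augmented objective.
t*f(x) = 7.58*15.64 = 118.5512
Total = 118.5512 - 3.6685 = 114.8827


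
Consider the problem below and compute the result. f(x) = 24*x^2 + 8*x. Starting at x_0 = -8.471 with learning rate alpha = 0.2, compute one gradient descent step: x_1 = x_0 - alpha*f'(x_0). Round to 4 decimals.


We compute the gradient at x_0 and apply the update.
f'(x) = 48*x + 8
f'(-8.471) = 48*-8.471 + 8 = -398.608
x_1 = -8.471 - 0.2*-398.608 = 71.2506


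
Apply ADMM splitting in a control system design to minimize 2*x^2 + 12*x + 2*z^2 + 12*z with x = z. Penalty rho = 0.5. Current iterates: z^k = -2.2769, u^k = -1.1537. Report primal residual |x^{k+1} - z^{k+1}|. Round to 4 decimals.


ADMM iteration with rho = 0.5, z^k = -2.2769, u^k = -1.1537
Step 1: x-update.
Minimize 2*x^2 + 12*x + (0.5/2)*(x + 2.2769 - 1.1537)^2
FOC: (2*2 + 0.5)*x = -12 + 0.5*(-2.2769 + 1.1537)
x^{k+1} = -2.7915
Step 2: z-update.
Minimize 2*z^2 + 12*z + (0.5/2)*(-2.7915 - z - 1.1537)^2
FOC: (2*2 + 0.5)*z = -12 + 0.5*(-2.7915 - 1.1537)
z^{k+1} = -3.105
Step 3: u-update.
u^{k+1} = -1.1537 - 2.7915 + 3.105 = -0.8401
Step 4: Primal residual = |-2.7915 + 3.105| = 0.3136


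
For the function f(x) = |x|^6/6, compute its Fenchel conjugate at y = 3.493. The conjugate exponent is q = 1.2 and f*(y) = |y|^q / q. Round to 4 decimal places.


The conjugate exponent q satisfies 1/p + 1/q = 1.
p = 6, so q = 6/(6 - 1) = 1.2
|y|^q = 3.493^1.2 = 4.4858
f*(3.493) = 4.4858 / 1.2 = 3.7382


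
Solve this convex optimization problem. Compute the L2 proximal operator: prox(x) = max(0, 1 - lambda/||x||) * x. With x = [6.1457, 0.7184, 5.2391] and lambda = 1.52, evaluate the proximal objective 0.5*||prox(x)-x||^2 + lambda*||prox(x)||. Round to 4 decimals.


Step 1: Compute ||x||.
||x|| = 8.1076
Step 2: Compute scaling factor.
scale = max(0, 1 - 1.52/8.1076) = 0.8125
Step 3: prox(x) = [4.9935, 0.5837, 4.2569]
||prox(x)|| = 6.5876
Step 4: Proximal objective.
0.5*||prox-x||^2 = 1.1552
lambda*||prox|| = 10.0132
Total = 11.1684


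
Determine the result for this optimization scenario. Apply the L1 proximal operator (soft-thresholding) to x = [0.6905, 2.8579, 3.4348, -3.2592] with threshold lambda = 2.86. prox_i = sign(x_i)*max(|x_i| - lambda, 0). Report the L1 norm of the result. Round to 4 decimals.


Soft-thresholding with lambda = 2.86:
prox(0.6905) = sign(0.6905)*max(|0.6905| - 2.86, 0) = 0.0
prox(2.8579) = sign(2.8579)*max(|2.8579| - 2.86, 0) = 0.0
prox(3.4348) = sign(3.4348)*max(|3.4348| - 2.86, 0) = 0.5748
prox(-3.2592) = sign(-3.2592)*max(|-3.2592| - 2.86, 0) = -0.3992
prox(x) = [0.0, 0.0, 0.5748, -0.3992]
||prox(x)||_1 = 0.0 + 0.0 + 0.5748 + 0.3992 = 0.974


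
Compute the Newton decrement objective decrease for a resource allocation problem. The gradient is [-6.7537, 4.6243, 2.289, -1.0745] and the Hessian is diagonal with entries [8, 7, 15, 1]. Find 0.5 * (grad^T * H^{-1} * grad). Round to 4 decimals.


Step 1: H is diagonal, so H^(-1) * g = [-0.8442, 0.6606, 0.1526, -1.0745].
Step 2: g^T H^(-1) g = sum_i g_i^2 / H_ii
  = (-6.7537)^2/8 + (4.6243)^2/7 + (2.289)^2/15 + (-1.0745)^2/1
  = 5.7016 + 3.0549 + 0.3493 + 1.1546 = 10.2603
Step 3: Objective decrease = 0.5 * g^T H^(-1) g = 5.1301


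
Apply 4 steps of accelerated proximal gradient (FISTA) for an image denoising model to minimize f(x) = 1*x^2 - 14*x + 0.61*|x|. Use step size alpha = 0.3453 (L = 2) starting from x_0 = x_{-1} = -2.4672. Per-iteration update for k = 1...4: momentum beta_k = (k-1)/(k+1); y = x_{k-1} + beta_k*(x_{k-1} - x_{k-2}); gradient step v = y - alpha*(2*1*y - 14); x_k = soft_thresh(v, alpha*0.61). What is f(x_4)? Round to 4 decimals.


FISTA on f(x) = 1*x^2 - 14*x + 0.61*|x|
L = 2, alpha = 0.3453
Iteration 1: beta = 0.0, y = -2.4672 + 0.0*(-2.4672 + 2.4672) = -2.4672
  grad(y) = -18.9344, v = y - alpha*grad = 4.0708
  prox(v) = soft_thresh(4.0708, 0.2106) = 3.8602
Iteration 2: beta = 0.3333, y = 3.8602 + 0.3333*(3.8602 + 2.4672) = 5.9694
  grad(y) = -2.0613, v = y - alpha*grad = 6.6811
  prox(v) = soft_thresh(6.6811, 0.2106) = 6.4705
Iteration 3: beta = 0.5, y = 6.4705 + 0.5*(6.4705 - 3.8602) = 7.7756
  grad(y) = 1.5512, v = y - alpha*grad = 7.24
  prox(v) = soft_thresh(7.24, 0.2106) = 7.0293
Iteration 4: beta = 0.6, y = 7.0293 + 0.6*(7.0293 - 6.4705) = 7.3647
  grad(y) = 0.7293, v = y - alpha*grad = 7.1128
  prox(v) = soft_thresh(7.1128, 0.2106) = 6.9022
f(x_4) = 1*6.9022^2 - 14*6.9022 + 0.61*|6.9022| = -44.7801


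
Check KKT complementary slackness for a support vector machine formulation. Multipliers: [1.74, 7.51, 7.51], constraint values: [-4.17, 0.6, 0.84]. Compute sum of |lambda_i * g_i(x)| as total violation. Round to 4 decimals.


KKT complementary slackness check:
lambda_1 * g_1 = 1.74 * -4.17 = -7.2558
lambda_2 * g_2 = 7.51 * 0.6 = 4.506
lambda_3 * g_3 = 7.51 * 0.84 = 6.3084
Total violation = 7.2558 + 4.506 + 6.3084 = 18.0702


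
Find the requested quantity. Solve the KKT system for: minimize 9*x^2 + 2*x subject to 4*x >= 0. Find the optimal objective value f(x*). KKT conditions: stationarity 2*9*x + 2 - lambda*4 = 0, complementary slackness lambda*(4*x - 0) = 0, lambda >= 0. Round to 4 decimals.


Step 1: Try lambda = 0 (constraint inactive).
x_unc = -2/(2*9) = -0.1111
Check: 4*-0.1111 = -0.4444 < 0 -- violated!
Step 2: Constraint must be active: 4*x = 0
x* = 0/4 = 0.0
lambda = (2*9*0.0 + 2)/4 = 0.5
Step 3: Compute optimal value.
f(x*) = 9*0.0^2 + 2*0.0 = 0.0


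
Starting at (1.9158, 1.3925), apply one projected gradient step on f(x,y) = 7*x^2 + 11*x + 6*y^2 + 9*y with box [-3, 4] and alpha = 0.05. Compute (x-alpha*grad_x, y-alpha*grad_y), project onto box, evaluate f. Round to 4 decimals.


Step 1: Compute gradient at (1.9158, 1.3925).
grad_x = 2*7*1.9158 + 11 = 37.8212
grad_y = 2*6*1.3925 + 9 = 25.71
Step 2: Gradient step.
x_raw = 1.9158 - 0.05*37.8212 = 0.0247
y_raw = 1.3925 - 0.05*25.71 = 0.107
Step 3: Project onto [-3, 4].
x_proj = clip(0.0247) = 0.0247
y_proj = clip(0.107) = 0.107
Step 4: Evaluate f.
f(0.0247, 0.107) = 1.3081


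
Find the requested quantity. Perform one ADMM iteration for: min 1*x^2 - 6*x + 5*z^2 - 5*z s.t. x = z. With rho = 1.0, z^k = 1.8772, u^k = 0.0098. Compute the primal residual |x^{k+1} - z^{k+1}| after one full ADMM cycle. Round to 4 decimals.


ADMM iteration with rho = 1.0, z^k = 1.8772, u^k = 0.0098
Step 1: x-update.
Minimize 1*x^2 - 6*x + (1.0/2)*(x - 1.8772 + 0.0098)^2
FOC: (2*1 + 1.0)*x = 6 + 1.0*(1.8772 - 0.0098)
x^{k+1} = 2.6225
Step 2: z-update.
Minimize 5*z^2 - 5*z + (1.0/2)*(2.6225 - z + 0.0098)^2
FOC: (2*5 + 1.0)*z = 5 + 1.0*(2.6225 + 0.0098)
z^{k+1} = 0.6938
Step 3: u-update.
u^{k+1} = 0.0098 + 2.6225 - 0.6938 = 1.9384
Step 4: Primal residual = |2.6225 - 0.6938| = 1.9286


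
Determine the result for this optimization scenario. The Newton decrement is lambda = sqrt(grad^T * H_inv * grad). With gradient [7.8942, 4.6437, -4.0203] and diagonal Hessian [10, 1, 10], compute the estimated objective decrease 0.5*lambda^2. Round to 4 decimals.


Step 1: H is diagonal, so H^(-1) * g = [0.7894, 4.6437, -0.402].
Step 2: g^T H^(-1) g = sum_i g_i^2 / H_ii
  = (7.8942)^2/10 + (4.6437)^2/1 + (-4.0203)^2/10
  = 6.2318 + 21.5639 + 1.6163 = 29.4121
Step 3: Objective decrease = 0.5 * g^T H^(-1) g = 14.706


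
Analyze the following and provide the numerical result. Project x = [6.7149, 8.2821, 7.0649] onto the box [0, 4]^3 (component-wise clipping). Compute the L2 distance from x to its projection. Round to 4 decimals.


Project each component onto [0, 4].
clip(6.7149) = 4.0, clip(8.2821) = 4.0, clip(7.0649) = 4.0
Projection = [4.0, 4.0, 4.0]
Squared diffs: [7.3707, 18.3364, 9.3936]
Distance = sqrt(35.1007) = 5.9246


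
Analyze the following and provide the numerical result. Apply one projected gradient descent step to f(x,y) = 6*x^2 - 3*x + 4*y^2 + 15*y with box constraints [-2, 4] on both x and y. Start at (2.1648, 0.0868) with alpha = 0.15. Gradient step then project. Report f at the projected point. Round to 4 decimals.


Step 1: Compute gradient at (2.1648, 0.0868).
grad_x = 2*6*2.1648 - 3 = 22.9776
grad_y = 2*4*0.0868 + 15 = 15.6944
Step 2: Gradient step.
x_raw = 2.1648 - 0.15*22.9776 = -1.2818
y_raw = 0.0868 - 0.15*15.6944 = -2.2674
Step 3: Project onto [-2, 4].
x_proj = clip(-1.2818) = -1.2818
y_proj = clip(-2.2674) = -2.0
Step 4: Evaluate f.
f(-1.2818, -2.0) = -0.2958


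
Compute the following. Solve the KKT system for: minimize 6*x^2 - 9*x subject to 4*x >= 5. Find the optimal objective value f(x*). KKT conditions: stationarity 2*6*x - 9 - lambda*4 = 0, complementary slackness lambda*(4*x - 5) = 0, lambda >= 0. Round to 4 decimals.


Step 1: Try lambda = 0 (constraint inactive).
x_unc = 9/(2*6) = 0.75
Check: 4*0.75 = 3.0 < 5 -- violated!
Step 2: Constraint must be active: 4*x = 5
x* = 5/4 = 1.25
lambda = (2*6*1.25 - 9)/4 = 1.5
Step 3: Compute optimal value.
f(x*) = 6*1.25^2 - 9*1.25 = -1.875


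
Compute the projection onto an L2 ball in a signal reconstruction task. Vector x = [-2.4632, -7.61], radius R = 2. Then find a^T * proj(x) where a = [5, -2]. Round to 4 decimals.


Step 1: Compute ||x|| (intermediates to 6 decimals).
||x|| = sqrt((-2.4632)^2 + (-7.61)^2) = 7.998716
Step 2: Project.
Since ||x|| > R, scale = R/||x|| = 2/7.998716 = 0.25004, proj(x) = scale * x
proj(x) = [-0.615899, -1.902804]
Step 3: Dot product.
a^T * proj(x) = 5*(-0.615899) - 2*(-1.902804) = 0.7261


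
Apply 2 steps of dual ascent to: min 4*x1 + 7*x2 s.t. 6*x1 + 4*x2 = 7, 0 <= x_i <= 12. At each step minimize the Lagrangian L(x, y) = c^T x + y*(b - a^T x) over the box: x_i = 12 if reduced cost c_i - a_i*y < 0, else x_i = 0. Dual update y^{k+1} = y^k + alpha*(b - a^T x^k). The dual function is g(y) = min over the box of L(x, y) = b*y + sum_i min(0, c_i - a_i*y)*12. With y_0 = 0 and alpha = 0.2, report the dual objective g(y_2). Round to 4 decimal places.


Dual ascent for LP: min 4*x1 + 7*x2, 6*x1 + 4*x2 = 7, 0 <= x_i <= 12
Step 1: y^k = 0.0, reduced costs: (4.0, 7.0)
  x^k = (0.0, 0.0), subgradient = b - a^T x = 7.0
  y^{k+1} = 0.0 + 0.2*7.0 = 1.4
Step 2: y^k = 1.4, reduced costs: (-4.4, 1.4)
  x^k = (12.0, 0.0), subgradient = b - a^T x = -65.0
  y^{k+1} = 1.4 + 0.2*-65.0 = -11.6
Dual objective at y_2 = -11.6: reduced costs (73.6, 53.4), box minimizer x = (0.0, 0.0)
g(y_2) = b*y + (c1 - a1*y)*x1 + (c2 - a2*y)*x2 = 7*(-11.6) + 73.6*0.0 + 53.4*0.0 = -81.2 + 0.0 + 0.0 = -81.2


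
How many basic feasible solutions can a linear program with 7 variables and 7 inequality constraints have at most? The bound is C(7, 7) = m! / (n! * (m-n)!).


Each vertex corresponds to some choice of n active constraints out of m, so the number of vertices is at most C(m, n) = m! / (n!(m-n)!).
m = 7, n = 7
Numerator: 7 * 6 * 5 * 4 * 3 * 2 * 1
Denominator: 7! = 5040
C(7, 7) = 1


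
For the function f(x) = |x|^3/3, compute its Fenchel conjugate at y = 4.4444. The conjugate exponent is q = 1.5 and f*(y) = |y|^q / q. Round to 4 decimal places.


The conjugate exponent q satisfies 1/p + 1/q = 1.
p = 3, so q = 3/(3 - 1) = 1.5
|y|^q = 4.4444^1.5 = 9.3696
f*(4.4444) = 9.3696 / 1.5 = 6.2464


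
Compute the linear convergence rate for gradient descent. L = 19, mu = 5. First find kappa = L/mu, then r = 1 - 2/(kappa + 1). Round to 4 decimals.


Step 1: Compute the condition number.
kappa = L/mu = 19/5 = 3.8
Step 2: Compute the convergence rate.
r = 1 - 2/(kappa + 1) = 1 - 2*mu/(L + mu) = (L - mu)/(L + mu) = 14/24 = 0.5833


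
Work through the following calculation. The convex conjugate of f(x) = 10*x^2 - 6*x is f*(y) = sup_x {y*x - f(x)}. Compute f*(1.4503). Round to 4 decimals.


f*(y) = sup_x {y*x - a*x^2 - b*x} = sup_x {(y-b)*x - a*x^2}
FOC: (y - b) - 2a*x = 0 => x* = (y - b)/(2a)
x* = (1.4503 + 6)/(2*10) = 0.3725
f*(1.4503) = (y-b)^2/(4a) = (1.4503 + 6)^2/(4*10)
= 55.507/40 = 1.3877


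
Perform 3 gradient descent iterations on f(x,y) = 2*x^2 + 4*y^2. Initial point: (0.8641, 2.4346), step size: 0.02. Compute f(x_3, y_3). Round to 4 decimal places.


Gradient descent on f(x,y) = 2*x^2 + 4*y^2.
Starting point: (0.8641, 2.4346), alpha = 0.02
Step 1: grad_x = 2*2*0.8641 = 3.4564, grad_y = 2*4*2.4346 = 19.4768
  x_1 = 0.8641 - 0.02*3.4564 = 0.795
  y_1 = 2.4346 - 0.02*19.4768 = 2.0451
Step 2: grad_x = 2*2*0.795 = 3.1799, grad_y = 2*4*2.0451 = 16.3605
  x_2 = 0.795 - 0.02*3.1799 = 0.7314
  y_2 = 2.0451 - 0.02*16.3605 = 1.7179
Step 3: grad_x = 2*2*0.7314 = 2.9255, grad_y = 2*4*1.7179 = 13.7428
  x_3 = 0.7314 - 0.02*2.9255 = 0.6729
  y_3 = 1.7179 - 0.02*13.7428 = 1.443
f(0.6729, 1.443) = 2*0.6729^2 + 4*1.443^2 = 9.2345


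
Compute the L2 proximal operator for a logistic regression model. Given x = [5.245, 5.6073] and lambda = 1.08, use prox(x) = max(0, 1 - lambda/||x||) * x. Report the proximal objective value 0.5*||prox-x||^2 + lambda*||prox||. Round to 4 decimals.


Step 1: Compute ||x||.
||x|| = 7.678
Step 2: Compute scaling factor.
scale = max(0, 1 - 1.08/7.678) = 0.8593
Step 3: prox(x) = [4.5072, 4.8186]
||prox(x)|| = 6.598
Step 4: Proximal objective.
0.5*||prox-x||^2 = 0.5832
lambda*||prox|| = 7.1258
Total = 7.7091


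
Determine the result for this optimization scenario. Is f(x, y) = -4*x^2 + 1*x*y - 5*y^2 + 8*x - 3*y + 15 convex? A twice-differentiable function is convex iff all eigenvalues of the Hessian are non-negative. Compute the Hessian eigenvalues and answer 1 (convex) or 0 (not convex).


The Hessian of f(x,y) = -4*x^2 + 1*x*y - 5*y^2 + 8*x - 3*y + 15 is:
H = [[-8, 1], [1, -10]]
Trace = -8 - 10 = -18
Determinant = -8*-10 - (1)^2 = 79
Discriminant = (-18)^2 - 4*79 = 8.0
Eigenvalues: lambda_1 = -10.4142, lambda_2 = -7.5858
The function is not convex.

0


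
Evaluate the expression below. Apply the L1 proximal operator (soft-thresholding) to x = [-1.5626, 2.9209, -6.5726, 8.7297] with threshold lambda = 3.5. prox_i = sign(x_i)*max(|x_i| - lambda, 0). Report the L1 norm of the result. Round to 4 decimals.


Soft-thresholding with lambda = 3.5:
prox(-1.5626) = sign(-1.5626)*max(|-1.5626| - 3.5, 0) = 0.0
prox(2.9209) = sign(2.9209)*max(|2.9209| - 3.5, 0) = 0.0
prox(-6.5726) = sign(-6.5726)*max(|-6.5726| - 3.5, 0) = -3.0726
prox(8.7297) = sign(8.7297)*max(|8.7297| - 3.5, 0) = 5.2297
prox(x) = [0.0, 0.0, -3.0726, 5.2297]
||prox(x)||_1 = 0.0 + 0.0 + 3.0726 + 5.2297 = 8.3023


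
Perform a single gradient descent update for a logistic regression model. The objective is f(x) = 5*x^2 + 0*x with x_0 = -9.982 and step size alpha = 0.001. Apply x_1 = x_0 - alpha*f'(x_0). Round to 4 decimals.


We compute the gradient at x_0 and apply the update.
f'(x) = 10*x + 0
f'(-9.982) = 10*-9.982 + 0 = -99.82
x_1 = -9.982 - 0.001*-99.82 = -9.8822


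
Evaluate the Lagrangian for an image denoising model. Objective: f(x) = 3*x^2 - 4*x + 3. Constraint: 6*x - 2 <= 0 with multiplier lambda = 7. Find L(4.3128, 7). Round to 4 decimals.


Step 1: Evaluate f(x).
f(4.3128) = 3*4.3128^2 - 4*4.3128 + 3 = 41.5495
Step 2: Evaluate g(x).
g(4.3128) = 6*4.3128 - 2 = 23.8768
Step 3: Compute Lagrangian.
L = 41.5495 + 7*23.8768 = 208.6871


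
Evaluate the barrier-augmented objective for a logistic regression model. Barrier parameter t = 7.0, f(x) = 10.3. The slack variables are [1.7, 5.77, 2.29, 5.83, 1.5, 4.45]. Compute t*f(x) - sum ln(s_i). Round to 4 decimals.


Step 1: Compute log-barrier.
ln values: [0.5306, 1.7527, 0.8286, 1.763, 0.4055, 1.4929]
phi = -(0.5306 + 1.7527 + 0.8286 + 1.763 + 0.4055 + 1.4929) = -6.7732
Step 2: Compute augmented objective.
t*f(x) = 7.0*10.3 = 72.1
Total = 72.1 - 6.7732 = 65.3268


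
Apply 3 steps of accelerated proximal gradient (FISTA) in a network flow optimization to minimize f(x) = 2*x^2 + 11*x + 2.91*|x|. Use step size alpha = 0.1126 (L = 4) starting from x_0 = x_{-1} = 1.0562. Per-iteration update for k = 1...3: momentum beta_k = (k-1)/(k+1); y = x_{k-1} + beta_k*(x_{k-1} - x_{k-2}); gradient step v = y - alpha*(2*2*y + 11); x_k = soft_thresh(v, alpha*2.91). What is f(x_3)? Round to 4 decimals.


FISTA on f(x) = 2*x^2 + 11*x + 2.91*|x|
L = 4, alpha = 0.1126
Iteration 1: beta = 0.0, y = 1.0562 + 0.0*(1.0562 - 1.0562) = 1.0562
  grad(y) = 15.2248, v = y - alpha*grad = -0.6581
  prox(v) = soft_thresh(-0.6581, 0.3277) = -0.3304
Iteration 2: beta = 0.3333, y = -0.3304 + 0.3333*(-0.3304 - 1.0562) = -0.7927
  grad(y) = 7.8294, v = y - alpha*grad = -1.6742
  prox(v) = soft_thresh(-1.6742, 0.3277) = -1.3466
Iteration 3: beta = 0.5, y = -1.3466 + 0.5*(-1.3466 + 0.3304) = -1.8546
  grad(y) = 3.5814, v = y - alpha*grad = -2.2579
  prox(v) = soft_thresh(-2.2579, 0.3277) = -1.9302
f(x_3) = 2*(-1.9302)^2 + 11*(-1.9302) + 2.91*|-1.9302| = -8.164


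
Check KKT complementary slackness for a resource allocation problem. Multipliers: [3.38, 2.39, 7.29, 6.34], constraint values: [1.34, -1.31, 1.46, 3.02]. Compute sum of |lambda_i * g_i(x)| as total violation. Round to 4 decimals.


KKT complementary slackness check:
lambda_1 * g_1 = 3.38 * 1.34 = 4.5292
lambda_2 * g_2 = 2.39 * -1.31 = -3.1309
lambda_3 * g_3 = 7.29 * 1.46 = 10.6434
lambda_4 * g_4 = 6.34 * 3.02 = 19.1468
Total violation = 4.5292 + 3.1309 + 10.6434 + 19.1468 = 37.4503


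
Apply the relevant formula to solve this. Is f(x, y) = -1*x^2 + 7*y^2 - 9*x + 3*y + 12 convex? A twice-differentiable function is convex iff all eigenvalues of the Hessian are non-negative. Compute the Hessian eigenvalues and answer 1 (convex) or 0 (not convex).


The Hessian of f(x,y) = -1*x^2 + 7*y^2 - 9*x + 3*y + 12 is:
H = [[-2, 0], [0, 14]]
Trace = -2 + 14 = 12
Determinant = -2*14 - (0)^2 = -28
Discriminant = (12)^2 - 4*-28 = 256.0
Eigenvalues: lambda_1 = -2.0, lambda_2 = 14.0
The function is not convex.

0


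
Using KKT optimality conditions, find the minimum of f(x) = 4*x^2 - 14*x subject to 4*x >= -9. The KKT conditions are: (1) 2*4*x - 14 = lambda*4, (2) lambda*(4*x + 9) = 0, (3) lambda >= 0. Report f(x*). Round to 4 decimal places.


Step 1: Try lambda = 0 (constraint inactive).
Stationarity: 2*4*x - 14 = 0
x* = 14/(2*4) = 1.75
Check constraint: 4*1.75 = 7.0 >= -9 -- satisfied.
Step 2: Compute optimal value.
f(x*) = 4*1.75^2 - 14*1.75 = -12.25


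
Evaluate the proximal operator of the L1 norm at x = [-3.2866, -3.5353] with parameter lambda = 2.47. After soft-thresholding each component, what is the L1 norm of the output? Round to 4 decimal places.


Soft-thresholding with lambda = 2.47:
prox(-3.2866) = sign(-3.2866)*max(|-3.2866| - 2.47, 0) = -0.8166
prox(-3.5353) = sign(-3.5353)*max(|-3.5353| - 2.47, 0) = -1.0653
prox(x) = [-0.8166, -1.0653]
||prox(x)||_1 = 0.8166 + 1.0653 = 1.8819


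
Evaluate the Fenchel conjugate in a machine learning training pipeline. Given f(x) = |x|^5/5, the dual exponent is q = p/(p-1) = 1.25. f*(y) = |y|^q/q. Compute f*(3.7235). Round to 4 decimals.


The conjugate exponent q satisfies 1/p + 1/q = 1.
p = 5, so q = 5/(5 - 1) = 1.25
|y|^q = 3.7235^1.25 = 5.1724
f*(3.7235) = 5.1724 / 1.25 = 4.1379


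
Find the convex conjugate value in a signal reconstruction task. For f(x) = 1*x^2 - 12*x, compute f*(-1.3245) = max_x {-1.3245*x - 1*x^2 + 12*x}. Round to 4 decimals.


f*(y) = sup_x {y*x - a*x^2 - b*x} = sup_x {(y-b)*x - a*x^2}
FOC: (y - b) - 2a*x = 0 => x* = (y - b)/(2a)
x* = (-1.3245 + 12)/(2*1) = 5.3378
f*(-1.3245) = (y-b)^2/(4a) = (-1.3245 + 12)^2/(4*1)
= 113.9663/4 = 28.4916


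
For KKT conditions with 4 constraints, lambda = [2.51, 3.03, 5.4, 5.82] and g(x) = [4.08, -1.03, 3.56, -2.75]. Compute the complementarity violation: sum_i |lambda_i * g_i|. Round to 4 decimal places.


KKT complementary slackness check:
lambda_1 * g_1 = 2.51 * 4.08 = 10.2408
lambda_2 * g_2 = 3.03 * -1.03 = -3.1209
lambda_3 * g_3 = 5.4 * 3.56 = 19.224
lambda_4 * g_4 = 5.82 * -2.75 = -16.005
Total violation = 10.2408 + 3.1209 + 19.224 + 16.005 = 48.5907


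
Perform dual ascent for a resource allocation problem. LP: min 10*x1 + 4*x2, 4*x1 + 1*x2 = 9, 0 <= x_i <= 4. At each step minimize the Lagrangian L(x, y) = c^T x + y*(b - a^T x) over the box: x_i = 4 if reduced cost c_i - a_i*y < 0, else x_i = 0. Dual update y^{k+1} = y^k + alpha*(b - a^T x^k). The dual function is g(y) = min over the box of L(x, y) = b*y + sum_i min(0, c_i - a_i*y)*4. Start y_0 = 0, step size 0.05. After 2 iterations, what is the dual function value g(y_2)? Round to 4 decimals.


Dual ascent for LP: min 10*x1 + 4*x2, 4*x1 + 1*x2 = 9, 0 <= x_i <= 4
Step 1: y^k = 0.0, reduced costs: (10.0, 4.0)
  x^k = (0.0, 0.0), subgradient = b - a^T x = 9.0
  y^{k+1} = 0.0 + 0.05*9.0 = 0.45
Step 2: y^k = 0.45, reduced costs: (8.2, 3.55)
  x^k = (0.0, 0.0), subgradient = b - a^T x = 9.0
  y^{k+1} = 0.45 + 0.05*9.0 = 0.9
Dual objective at y_2 = 0.9: reduced costs (6.4, 3.1), box minimizer x = (0.0, 0.0)
g(y_2) = b*y + (c1 - a1*y)*x1 + (c2 - a2*y)*x2 = 9*0.9 + 6.4*0.0 + 3.1*0.0 = 8.1 + 0.0 + 0.0 = 8.1


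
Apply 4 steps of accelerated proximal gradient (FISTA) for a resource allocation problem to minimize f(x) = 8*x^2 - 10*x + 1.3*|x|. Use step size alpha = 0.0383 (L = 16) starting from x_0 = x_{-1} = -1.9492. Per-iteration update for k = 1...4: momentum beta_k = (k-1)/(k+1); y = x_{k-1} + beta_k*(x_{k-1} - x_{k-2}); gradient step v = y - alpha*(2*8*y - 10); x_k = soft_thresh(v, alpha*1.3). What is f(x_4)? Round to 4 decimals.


FISTA on f(x) = 8*x^2 - 10*x + 1.3*|x|
L = 16, alpha = 0.0383
Iteration 1: beta = 0.0, y = -1.9492 + 0.0*(-1.9492 + 1.9492) = -1.9492
  grad(y) = -41.1872, v = y - alpha*grad = -0.3717
  prox(v) = soft_thresh(-0.3717, 0.0498) = -0.3219
Iteration 2: beta = 0.3333, y = -0.3219 + 0.3333*(-0.3219 + 1.9492) = 0.2205
  grad(y) = -6.4723, v = y - alpha*grad = 0.4684
  prox(v) = soft_thresh(0.4684, 0.0498) = 0.4186
Iteration 3: beta = 0.5, y = 0.4186 + 0.5*(0.4186 + 0.3219) = 0.7888
  grad(y) = 2.6214, v = y - alpha*grad = 0.6884
  prox(v) = soft_thresh(0.6884, 0.0498) = 0.6386
Iteration 4: beta = 0.6, y = 0.6386 + 0.6*(0.6386 - 0.4186) = 0.7707
  grad(y) = 2.331, v = y - alpha*grad = 0.6814
  prox(v) = soft_thresh(0.6814, 0.0498) = 0.6316
f(x_4) = 8*0.6316^2 - 10*0.6316 + 1.3*|0.6316| = -2.3035


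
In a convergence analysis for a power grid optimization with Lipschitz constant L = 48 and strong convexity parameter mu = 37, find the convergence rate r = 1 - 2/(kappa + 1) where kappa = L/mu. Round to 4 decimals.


Step 1: Compute the condition number.
kappa = L/mu = 48/37 = 1.2973
Step 2: Compute the convergence rate.
r = 1 - 2/(kappa + 1) = 1 - 2*mu/(L + mu) = (L - mu)/(L + mu) = 11/85 = 0.1294


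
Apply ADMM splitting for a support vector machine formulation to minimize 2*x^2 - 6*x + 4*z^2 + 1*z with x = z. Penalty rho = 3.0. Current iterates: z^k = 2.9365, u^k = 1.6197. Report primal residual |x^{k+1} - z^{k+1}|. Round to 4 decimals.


ADMM iteration with rho = 3.0, z^k = 2.9365, u^k = 1.6197
Step 1: x-update.
Minimize 2*x^2 - 6*x + (3.0/2)*(x - 2.9365 + 1.6197)^2
FOC: (2*2 + 3.0)*x = 6 + 3.0*(2.9365 - 1.6197)
x^{k+1} = 1.4215
Step 2: z-update.
Minimize 4*z^2 + 1*z + (3.0/2)*(1.4215 - z + 1.6197)^2
FOC: (2*4 + 3.0)*z = -1 + 3.0*(1.4215 + 1.6197)
z^{k+1} = 0.7385
Step 3: u-update.
u^{k+1} = 1.6197 + 1.4215 - 0.7385 = 2.3027
Step 4: Primal residual = |1.4215 - 0.7385| = 0.683


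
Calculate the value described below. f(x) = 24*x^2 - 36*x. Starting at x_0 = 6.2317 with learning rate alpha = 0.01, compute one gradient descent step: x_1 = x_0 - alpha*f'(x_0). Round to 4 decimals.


We compute the gradient at x_0 and apply the update.
f'(x) = 48*x - 36
f'(6.2317) = 48*6.2317 - 36 = 263.1216
x_1 = 6.2317 - 0.01*263.1216 = 3.6005
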